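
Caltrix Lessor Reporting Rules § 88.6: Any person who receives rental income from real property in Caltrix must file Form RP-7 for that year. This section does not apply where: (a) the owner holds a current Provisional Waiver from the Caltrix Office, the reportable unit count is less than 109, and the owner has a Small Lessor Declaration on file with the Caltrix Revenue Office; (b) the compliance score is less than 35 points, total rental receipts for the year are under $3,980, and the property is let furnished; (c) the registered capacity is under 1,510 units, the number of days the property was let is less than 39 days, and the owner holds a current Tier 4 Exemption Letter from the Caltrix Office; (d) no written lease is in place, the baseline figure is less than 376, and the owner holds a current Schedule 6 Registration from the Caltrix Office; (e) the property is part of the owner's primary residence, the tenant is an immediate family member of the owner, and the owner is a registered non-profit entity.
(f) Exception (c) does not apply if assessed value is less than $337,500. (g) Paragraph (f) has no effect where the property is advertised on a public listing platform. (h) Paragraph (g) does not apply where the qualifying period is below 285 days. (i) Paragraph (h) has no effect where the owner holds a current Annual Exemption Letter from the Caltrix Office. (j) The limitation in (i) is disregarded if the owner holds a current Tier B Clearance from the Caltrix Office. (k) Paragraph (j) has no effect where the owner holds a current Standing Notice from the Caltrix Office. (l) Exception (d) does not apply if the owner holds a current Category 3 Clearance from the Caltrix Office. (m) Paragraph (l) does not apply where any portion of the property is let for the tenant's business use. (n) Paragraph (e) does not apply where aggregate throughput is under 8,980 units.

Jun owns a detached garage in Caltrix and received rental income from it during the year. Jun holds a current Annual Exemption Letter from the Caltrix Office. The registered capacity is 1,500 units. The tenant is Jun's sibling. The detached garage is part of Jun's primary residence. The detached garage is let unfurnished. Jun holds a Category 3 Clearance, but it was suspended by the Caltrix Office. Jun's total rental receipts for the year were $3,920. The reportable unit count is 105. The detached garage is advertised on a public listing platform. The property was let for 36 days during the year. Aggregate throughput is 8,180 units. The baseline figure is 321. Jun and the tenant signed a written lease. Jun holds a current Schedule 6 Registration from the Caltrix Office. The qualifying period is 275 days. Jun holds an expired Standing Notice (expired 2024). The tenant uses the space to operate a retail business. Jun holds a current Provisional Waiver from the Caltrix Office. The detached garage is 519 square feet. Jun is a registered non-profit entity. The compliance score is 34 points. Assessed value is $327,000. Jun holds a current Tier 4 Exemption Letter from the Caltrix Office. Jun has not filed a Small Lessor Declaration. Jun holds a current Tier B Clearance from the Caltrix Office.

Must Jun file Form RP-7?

Yes — Jun must file Form RP-7.

Exception (a) requires that the owner has a Small Lessor Declaration on file with the Caltrix Revenue Office; but no Small Lessor Declaration is on file, so (a) is unavailable.
Exception (b) fails — the property is let unfurnished.
Exception (c): the registered capacity is 1,500 units, under the 1,510 units limit; the number of days the property was let is 36 days, less than the 39 days limit; a current Tier 4 Exemption Letter is held — every condition holds. However, paragraphs (f)–(k) must be considered: (f) operates — assessed value is $327,000, less than the $337,500 limit. (g) operates (the property is publicly advertised), but is overridden by (h): (h) operates against (g): the qualifying period is 275 days, below the 285 days limit. (i) is triggered (a current Annual Exemption Letter is held), but yields to (j): (j) is triggered — a current Tier B Clearance is held. (k) does not operate here (the Standing Notice is not current), so (j) stands. (c) is therefore removed.
Exception (d) does not apply: a written lease is in place.
Exception (e)'s conditions are all satisfied: the detached garage is part of the primary residence; the tenant is an immediate family member; Jun is a registered non-profit. However, paragraph (n) must be considered: (n) is triggered — aggregate throughput is 8,180 units, under the 8,980 units limit. (e) is therefore removed.
No exception is made out. Jun falls within the general rule.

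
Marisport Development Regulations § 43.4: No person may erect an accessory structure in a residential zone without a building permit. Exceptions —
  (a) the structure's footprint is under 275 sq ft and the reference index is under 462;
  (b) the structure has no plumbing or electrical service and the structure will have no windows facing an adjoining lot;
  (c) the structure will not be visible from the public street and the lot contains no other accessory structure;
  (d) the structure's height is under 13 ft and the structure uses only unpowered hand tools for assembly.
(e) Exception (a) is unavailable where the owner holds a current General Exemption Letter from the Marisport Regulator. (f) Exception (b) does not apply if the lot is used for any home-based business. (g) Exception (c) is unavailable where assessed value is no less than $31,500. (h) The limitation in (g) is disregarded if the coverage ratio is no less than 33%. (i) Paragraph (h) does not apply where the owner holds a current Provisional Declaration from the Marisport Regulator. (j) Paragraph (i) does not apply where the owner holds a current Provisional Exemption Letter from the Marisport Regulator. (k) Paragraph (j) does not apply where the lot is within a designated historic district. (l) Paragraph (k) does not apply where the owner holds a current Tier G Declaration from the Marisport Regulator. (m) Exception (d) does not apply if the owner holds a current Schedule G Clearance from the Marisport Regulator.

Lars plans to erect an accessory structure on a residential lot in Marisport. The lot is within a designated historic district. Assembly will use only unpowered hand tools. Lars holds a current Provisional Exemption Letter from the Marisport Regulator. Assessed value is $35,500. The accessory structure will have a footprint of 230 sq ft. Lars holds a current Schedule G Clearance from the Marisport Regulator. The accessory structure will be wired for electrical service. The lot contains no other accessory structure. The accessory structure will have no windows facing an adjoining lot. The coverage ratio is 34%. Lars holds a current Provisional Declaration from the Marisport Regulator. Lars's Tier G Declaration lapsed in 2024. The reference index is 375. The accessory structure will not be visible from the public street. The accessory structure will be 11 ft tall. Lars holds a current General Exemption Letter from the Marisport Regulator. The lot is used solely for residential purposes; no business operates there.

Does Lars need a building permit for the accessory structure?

Yes — Lars must obtain a building permit.

Exception (a)'s conditions are all satisfied: the structure's footprint is 230 sq ft, under the 275 sq ft limit; the reference index is 375, under the 462 limit. Turning to paragraph (e): (e) operates against (a): a current General Exemption Letter is held. (a) is therefore removed.
Exception (b) fails — electrical service is planned.
Exception (c)'s conditions are all satisfied: the structure will not be visible from the street; the lot has no other accessory structure. Turning to paragraphs (g)–(l): (g) operates against (c): assessed value is $35,500, meeting the $31,500 threshold. (h) would limit (g) — the coverage ratio is 34%, meeting the 33% threshold — but (i) sets (h) aside: (i) operates against (h): a current Provisional Declaration is held. (j) is triggered (a current Provisional Exemption Letter is held), but yields to (k): (k) operates against (j): the lot is in a historic district. (l) is not triggered (there is no Tier G Declaration in force), so (k) stands. Exception (c) does not apply.
All of (d)'s requirements are met (the structure's height is 11 ft, under the 13 ft limit; assembly uses only hand tools). Turning to paragraph (m): (m) is triggered — a current Schedule G Clearance is held. (d) is therefore removed.
Every exception is unavailable, so the rule governs.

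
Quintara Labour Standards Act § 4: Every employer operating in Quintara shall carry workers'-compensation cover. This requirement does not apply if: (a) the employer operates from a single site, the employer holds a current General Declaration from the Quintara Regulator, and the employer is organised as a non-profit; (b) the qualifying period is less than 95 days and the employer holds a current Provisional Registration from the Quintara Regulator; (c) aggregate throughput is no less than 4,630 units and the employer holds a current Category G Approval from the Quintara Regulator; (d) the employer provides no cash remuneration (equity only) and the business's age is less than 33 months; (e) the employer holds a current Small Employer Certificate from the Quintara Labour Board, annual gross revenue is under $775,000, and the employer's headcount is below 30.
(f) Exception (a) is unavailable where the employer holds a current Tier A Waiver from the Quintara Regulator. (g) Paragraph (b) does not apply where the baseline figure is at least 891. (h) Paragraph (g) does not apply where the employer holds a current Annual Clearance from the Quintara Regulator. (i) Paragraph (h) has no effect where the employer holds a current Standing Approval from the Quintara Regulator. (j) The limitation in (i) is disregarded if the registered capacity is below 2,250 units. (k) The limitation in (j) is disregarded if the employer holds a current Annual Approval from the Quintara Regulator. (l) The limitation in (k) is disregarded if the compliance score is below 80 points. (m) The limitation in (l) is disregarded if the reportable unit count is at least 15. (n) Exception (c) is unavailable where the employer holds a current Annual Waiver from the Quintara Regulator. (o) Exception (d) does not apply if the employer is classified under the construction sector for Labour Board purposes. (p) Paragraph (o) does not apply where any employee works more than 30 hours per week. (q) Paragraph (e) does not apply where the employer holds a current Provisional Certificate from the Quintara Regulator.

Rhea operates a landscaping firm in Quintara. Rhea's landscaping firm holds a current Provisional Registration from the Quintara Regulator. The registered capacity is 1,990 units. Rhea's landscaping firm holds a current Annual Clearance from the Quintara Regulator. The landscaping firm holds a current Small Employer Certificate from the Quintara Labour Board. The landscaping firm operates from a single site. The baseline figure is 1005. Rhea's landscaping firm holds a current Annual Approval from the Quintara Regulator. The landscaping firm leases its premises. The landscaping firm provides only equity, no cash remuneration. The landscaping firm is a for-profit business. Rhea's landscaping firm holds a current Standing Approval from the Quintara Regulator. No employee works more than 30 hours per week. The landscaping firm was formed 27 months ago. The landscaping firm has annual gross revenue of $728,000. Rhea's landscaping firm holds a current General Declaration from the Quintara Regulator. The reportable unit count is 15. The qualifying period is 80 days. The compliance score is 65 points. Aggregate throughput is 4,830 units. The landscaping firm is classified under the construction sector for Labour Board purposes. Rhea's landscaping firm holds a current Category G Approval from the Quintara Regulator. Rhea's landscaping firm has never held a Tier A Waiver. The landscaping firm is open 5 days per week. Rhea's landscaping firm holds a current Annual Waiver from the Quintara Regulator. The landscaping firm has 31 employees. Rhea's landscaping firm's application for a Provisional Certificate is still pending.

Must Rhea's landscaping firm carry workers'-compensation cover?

Yes — Rhea's landscaping firm must carry workers'-compensation cover.

Exception (a) does not apply: the employer is for-profit.
Exception (b)'s conditions are all satisfied: the qualifying period is 80 days, less than the 95 days limit; a current Provisional Registration is held. But applying paragraphs (g)–(m): (g) applies — the baseline figure is 1,005, meeting the 891 threshold. (h) is engaged (a current Annual Clearance is held), but is itself disapplied by (i): (i) applies — a current Standing Approval is held. (j) would limit (i) — the registered capacity is 1,990 units, below the 2,250 units limit — but (k) sets (j) aside: (k) is engaged — a current Annual Approval is held. (l) is engaged (the compliance score is 65 points, below the 80 points limit), but is set aside by (m): (m) operates against (l): the reportable unit count is 15, meeting the 15 threshold. So (b) is unavailable.
Exception (c) is satisfied on its face — aggregate throughput is 4,830 units, meeting the 4,630 units threshold; a current Category G Approval is held. But: (n) operates against (c): a current Annual Waiver is held. (c) is therefore removed.
Exception (d): remuneration is equity-only; the business's age is 27 months, less than the 33 months limit — every condition holds. But applying paragraphs (o)–(p): (o) operates against (d): the landscaping firm is classified under the construction sector. (p), which would lift (o), does not operate here — no employee exceeds 30 hours/week. So (d) is unavailable.
Exception (e) does not apply: the employer's headcount is 31, not below 30.
No exception displaces § 4.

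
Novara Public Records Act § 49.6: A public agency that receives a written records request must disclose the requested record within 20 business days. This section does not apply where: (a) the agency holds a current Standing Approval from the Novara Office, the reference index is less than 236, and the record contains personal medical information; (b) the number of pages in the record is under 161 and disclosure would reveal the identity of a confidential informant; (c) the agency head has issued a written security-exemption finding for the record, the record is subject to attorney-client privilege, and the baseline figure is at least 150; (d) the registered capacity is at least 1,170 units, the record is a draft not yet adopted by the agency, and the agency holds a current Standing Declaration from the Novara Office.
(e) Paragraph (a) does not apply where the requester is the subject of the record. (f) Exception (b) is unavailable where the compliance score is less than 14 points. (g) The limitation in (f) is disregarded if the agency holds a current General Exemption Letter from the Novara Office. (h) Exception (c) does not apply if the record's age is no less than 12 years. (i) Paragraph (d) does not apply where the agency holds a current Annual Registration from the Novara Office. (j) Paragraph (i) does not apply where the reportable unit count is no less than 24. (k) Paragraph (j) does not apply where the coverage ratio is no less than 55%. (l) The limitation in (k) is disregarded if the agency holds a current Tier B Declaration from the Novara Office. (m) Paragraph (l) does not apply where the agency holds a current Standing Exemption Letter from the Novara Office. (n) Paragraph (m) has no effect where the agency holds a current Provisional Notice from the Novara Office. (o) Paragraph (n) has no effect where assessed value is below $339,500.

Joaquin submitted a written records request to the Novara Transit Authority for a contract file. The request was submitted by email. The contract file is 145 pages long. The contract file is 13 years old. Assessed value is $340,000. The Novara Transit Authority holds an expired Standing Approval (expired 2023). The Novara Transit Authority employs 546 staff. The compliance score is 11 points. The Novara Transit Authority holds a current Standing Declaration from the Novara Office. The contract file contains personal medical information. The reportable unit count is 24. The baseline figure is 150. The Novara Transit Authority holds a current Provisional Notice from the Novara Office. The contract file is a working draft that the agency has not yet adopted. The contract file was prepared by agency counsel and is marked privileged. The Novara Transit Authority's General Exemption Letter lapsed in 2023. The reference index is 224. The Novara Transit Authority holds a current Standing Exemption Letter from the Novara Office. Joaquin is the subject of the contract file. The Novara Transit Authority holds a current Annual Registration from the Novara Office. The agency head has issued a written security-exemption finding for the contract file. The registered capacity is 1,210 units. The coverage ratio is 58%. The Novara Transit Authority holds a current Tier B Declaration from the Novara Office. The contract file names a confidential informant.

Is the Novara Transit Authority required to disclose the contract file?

Exception (a) fails — there is no Standing Approval in force.
Exception (b) is satisfied on its face — the number of pages in the record is 145, under the 161 limit; the contract file names a confidential informant. Turning to paragraphs (f)–(g): (f) operates against (b): the compliance score is 11 points, less than the 14 points limit. (g) is inapplicable (there is no General Exemption Letter in force), so (f) stands. (b) is therefore removed.
All of (c)'s requirements are met (a written security-exemption finding has been issued; the contract file is privileged; the baseline figure is 150, meeting the 150 threshold). But: (h) operates against (c): the record's age is 13 years, meeting the 12 years threshold. Exception (c) does not apply.
Exception (d) is satisfied on its face — the registered capacity is 1,210 units, meeting the 1,170 units threshold; the contract file is an unadopted draft; a current Standing Declaration is held. Applying paragraphs (i)–(o): (i) is engaged (a current Annual Registration is held), but is displaced by (j): (j) operates against (i): the reportable unit count is 24, meeting the 24 threshold. (k) would limit (j) — the coverage ratio is 58%, meeting the 55% threshold — but (l) sets (k) aside: (l) is engaged — a current Tier B Declaration is held. (m) applies (a current Standing Exemption Letter is held), but is itself disapplied by (n): (n) applies — a current Provisional Notice is held. (o) is inapplicable (assessed value is $340,000, not below $339,500), so (n) stands. (d) remains available.

No — exception (d) applies; the Novara Transit Authority is not required to disclose the contract file.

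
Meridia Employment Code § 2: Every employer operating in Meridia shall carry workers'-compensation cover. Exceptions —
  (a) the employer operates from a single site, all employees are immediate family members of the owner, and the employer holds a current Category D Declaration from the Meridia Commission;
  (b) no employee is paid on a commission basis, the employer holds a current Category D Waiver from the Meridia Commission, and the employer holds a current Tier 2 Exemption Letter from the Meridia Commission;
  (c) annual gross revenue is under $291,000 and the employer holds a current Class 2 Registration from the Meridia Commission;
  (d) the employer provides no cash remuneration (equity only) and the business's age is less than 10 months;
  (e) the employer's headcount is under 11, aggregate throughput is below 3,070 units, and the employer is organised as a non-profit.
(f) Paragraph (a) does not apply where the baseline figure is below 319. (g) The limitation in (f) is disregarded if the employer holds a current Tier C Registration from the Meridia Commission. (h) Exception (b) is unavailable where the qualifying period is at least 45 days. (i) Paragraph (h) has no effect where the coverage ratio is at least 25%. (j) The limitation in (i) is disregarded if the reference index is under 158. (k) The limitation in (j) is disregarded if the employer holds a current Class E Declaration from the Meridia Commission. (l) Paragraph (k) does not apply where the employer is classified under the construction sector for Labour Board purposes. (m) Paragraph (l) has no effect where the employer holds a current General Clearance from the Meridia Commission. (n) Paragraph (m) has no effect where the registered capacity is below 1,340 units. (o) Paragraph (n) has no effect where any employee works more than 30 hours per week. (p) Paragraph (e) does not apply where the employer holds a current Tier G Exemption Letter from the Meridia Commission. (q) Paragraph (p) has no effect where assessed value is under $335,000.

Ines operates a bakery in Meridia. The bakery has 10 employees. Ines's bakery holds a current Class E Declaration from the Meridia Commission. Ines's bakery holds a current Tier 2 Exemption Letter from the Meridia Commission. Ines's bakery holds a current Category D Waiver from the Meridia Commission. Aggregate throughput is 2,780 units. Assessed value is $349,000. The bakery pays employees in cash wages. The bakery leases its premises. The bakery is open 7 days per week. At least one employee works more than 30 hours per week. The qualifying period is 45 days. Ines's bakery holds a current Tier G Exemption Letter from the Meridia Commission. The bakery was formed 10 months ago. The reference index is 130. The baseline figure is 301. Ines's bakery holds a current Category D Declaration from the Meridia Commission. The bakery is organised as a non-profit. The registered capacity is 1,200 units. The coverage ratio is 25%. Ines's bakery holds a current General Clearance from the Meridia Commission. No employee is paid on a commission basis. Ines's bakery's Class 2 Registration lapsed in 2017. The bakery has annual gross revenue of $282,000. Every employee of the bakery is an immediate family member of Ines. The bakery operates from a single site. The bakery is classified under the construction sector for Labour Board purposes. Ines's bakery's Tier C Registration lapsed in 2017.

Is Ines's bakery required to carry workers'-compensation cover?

Exception (a): the employer operates from a single site; every employee is an immediate family member; a current Category D Declaration is held — every condition holds. However, paragraphs (f)–(g) must be considered: (f) operates against (a): the baseline figure is 301, below the 319 limit. (g) does not operate here (no current Tier C Registration is held), so (f) stands. (a) is therefore removed.
Exception (b)'s conditions are all satisfied: no employee is paid on commission; a current Category D Waiver is held; a current Tier 2 Exemption Letter is held. As to paragraphs (h)–(o): (h) would limit (b) — the qualifying period is 45 days, meeting the 45 days threshold — but (i) sets (h) aside: (i) operates against (h): the coverage ratio is 25%, meeting the 25% threshold. (j) would limit (i) — the reference index is 130, under the 158 limit — but (k) sets (j) aside: (k) operates against (j): a current Class E Declaration is held. (l) would limit (k) — the bakery is classified under the construction sector — but (m) sets (l) aside: (m) is engaged — a current General Clearance is held. (n) operates (the registered capacity is 1,200 units, below the 1,340 units limit), but is set aside by (o): (o) operates against (n): at least one employee exceeds 30 hours/week. Exception (b) stands.
Exception (c) requires that the employer holds a current Class 2 Registration from the Meridia Commission; but there is no Class 2 Registration in force, so (c) is unavailable.
Exception (d) fails — employees are paid cash wages.
Exception (e)'s conditions are all satisfied: the employer's headcount is 10, under the 11 limit; aggregate throughput is 2,780 units, below the 3,070 units limit; the employer is a non-profit. However, paragraphs (p)–(q) must be considered: (p) operates — a current Tier G Exemption Letter is held. (q), which would lift (p), is inapplicable — assessed value is $349,000, not under $335,000. Exception (e) does not apply.

No — exception (b) applies; Ines's bakery is not required to carry workers'-compensation cover.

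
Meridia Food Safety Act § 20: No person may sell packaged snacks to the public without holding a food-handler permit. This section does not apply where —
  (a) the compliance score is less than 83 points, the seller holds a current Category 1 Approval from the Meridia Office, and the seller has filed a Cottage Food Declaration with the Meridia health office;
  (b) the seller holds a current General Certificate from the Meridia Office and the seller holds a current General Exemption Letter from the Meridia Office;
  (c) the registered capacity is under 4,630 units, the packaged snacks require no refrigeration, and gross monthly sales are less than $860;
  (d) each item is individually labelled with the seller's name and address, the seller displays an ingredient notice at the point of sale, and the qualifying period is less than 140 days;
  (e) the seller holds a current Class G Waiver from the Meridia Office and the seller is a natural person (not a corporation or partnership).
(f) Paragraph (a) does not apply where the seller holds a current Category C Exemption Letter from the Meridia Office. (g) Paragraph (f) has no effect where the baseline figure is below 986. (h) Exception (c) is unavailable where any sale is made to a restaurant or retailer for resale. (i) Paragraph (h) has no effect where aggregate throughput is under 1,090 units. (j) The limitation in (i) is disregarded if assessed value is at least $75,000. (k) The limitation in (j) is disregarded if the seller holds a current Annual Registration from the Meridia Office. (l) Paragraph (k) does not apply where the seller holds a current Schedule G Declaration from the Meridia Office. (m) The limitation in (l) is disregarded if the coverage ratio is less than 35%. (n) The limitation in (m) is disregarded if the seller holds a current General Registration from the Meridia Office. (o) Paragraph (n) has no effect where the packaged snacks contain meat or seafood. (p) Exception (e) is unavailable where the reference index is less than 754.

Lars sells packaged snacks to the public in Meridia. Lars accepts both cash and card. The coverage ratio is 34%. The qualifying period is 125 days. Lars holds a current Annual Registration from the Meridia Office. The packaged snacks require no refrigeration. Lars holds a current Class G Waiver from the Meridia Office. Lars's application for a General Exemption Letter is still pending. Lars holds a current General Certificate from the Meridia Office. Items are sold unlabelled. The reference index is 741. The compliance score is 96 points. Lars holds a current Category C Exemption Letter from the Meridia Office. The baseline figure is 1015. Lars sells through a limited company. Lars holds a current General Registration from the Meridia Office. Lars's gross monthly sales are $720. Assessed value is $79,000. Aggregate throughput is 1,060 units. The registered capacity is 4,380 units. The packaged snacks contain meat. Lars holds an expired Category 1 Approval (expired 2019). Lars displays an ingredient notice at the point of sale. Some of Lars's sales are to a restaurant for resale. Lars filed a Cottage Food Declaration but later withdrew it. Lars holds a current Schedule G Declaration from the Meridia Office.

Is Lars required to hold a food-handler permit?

Exception (a) does not apply: the compliance score is 96 points, not less than 83 points.
Exception (b) does not apply: no current General Exemption Letter is held.
Exception (c): the registered capacity is 4,380 units, under the 4,630 units limit; the packaged snacks are shelf-stable; gross monthly sales are $720, less than the $860 limit — every condition holds. Considering the limiting provisions: (h) is triggered (some sales are to a restaurant for resale), but is itself disapplied by (i): (i) operates — aggregate throughput is 1,060 units, under the 1,090 units limit. (j) operates (assessed value is $79,000, meeting the $75,000 threshold), but yields to (k): (k) operates against (j): a current Annual Registration is held. (l) operates (a current Schedule G Declaration is held), but is displaced by (m): (m) operates against (l): the coverage ratio is 34%, less than the 35% limit. (n) would limit (m) — a current General Registration is held — but (o) sets (n) aside: (o) operates against (n): the packaged snacks contain meat. Exception (c) stands.
Exception (d) does not apply: items are sold unlabelled.
Exception (e) fails — the seller operates through a limited company.

No — exception (c) applies; Lars is not required to hold a food-handler permit.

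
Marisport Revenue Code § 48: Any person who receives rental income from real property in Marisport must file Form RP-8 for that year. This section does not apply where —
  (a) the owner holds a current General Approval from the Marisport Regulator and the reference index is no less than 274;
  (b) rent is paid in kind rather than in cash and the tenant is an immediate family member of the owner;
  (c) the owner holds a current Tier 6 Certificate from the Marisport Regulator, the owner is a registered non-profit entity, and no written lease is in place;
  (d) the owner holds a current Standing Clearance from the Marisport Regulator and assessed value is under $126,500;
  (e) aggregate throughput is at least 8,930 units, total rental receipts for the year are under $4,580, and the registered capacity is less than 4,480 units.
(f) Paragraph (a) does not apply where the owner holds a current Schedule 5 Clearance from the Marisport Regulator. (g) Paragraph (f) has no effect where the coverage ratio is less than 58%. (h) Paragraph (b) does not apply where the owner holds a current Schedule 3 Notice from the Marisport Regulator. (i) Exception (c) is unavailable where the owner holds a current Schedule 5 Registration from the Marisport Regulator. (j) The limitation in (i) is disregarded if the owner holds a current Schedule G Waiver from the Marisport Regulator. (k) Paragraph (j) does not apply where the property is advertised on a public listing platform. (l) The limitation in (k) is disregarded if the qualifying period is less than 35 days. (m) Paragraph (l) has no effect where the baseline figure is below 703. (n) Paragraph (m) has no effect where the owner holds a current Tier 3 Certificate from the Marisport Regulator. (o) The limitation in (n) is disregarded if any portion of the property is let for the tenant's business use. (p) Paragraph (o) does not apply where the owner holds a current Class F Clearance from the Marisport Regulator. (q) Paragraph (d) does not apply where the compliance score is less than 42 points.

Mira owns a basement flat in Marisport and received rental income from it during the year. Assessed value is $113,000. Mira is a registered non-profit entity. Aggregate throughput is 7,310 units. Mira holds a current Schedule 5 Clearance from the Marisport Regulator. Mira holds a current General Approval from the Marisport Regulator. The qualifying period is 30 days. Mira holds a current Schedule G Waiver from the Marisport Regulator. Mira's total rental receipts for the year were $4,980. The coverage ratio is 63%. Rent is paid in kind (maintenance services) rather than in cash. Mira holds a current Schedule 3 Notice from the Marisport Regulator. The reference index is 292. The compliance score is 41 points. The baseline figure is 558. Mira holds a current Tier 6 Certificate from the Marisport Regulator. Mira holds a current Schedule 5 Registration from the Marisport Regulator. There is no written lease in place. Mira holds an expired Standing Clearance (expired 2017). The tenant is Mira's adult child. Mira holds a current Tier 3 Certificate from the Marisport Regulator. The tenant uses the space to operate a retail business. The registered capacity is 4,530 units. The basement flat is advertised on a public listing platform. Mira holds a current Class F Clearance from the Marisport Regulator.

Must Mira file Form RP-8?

Exception (a)'s conditions are all satisfied: a current General Approval is held; the reference index is 292, meeting the 274 threshold. However, paragraphs (f)–(g) must be considered: (f) operates against (a): a current Schedule 5 Clearance is held. (g), which would lift (f), is not triggered — the coverage ratio is 63%, not less than 58%. So (a) is unavailable.
Exception (b): rent is paid in kind; the tenant is an immediate family member — every condition holds. However, paragraph (h) must be considered: (h) is triggered — a current Schedule 3 Notice is held. (b) is therefore removed.
Exception (c) is satisfied on its face — a current Tier 6 Certificate is held; Mira is a registered non-profit; there is no written lease. Considering the limiting provisions: (i) would limit (c) — a current Schedule 5 Registration is held — but (j) sets (i) aside: (j) is engaged — a current Schedule G Waiver is held. (k) would limit (j) — the property is publicly advertised — but (l) sets (k) aside: (l) operates against (k): the qualifying period is 30 days, less than the 35 days limit. (m) would limit (l) — the baseline figure is 558, below the 703 limit — but (n) sets (m) aside: (n) operates against (m): a current Tier 3 Certificate is held. (o) is engaged (the space is let for business use), but is itself disapplied by (p): (p) applies — a current Class F Clearance is held. (c) remains available.
Exception (d) requires that the owner holds a current Standing Clearance from the Marisport Regulator; but no current Standing Clearance is held, so (d) is unavailable.
Exception (e) fails — aggregate throughput is 7,310 units, short of 8,930 units.

No — exception (c) applies; Mira is not required to file Form RP-8.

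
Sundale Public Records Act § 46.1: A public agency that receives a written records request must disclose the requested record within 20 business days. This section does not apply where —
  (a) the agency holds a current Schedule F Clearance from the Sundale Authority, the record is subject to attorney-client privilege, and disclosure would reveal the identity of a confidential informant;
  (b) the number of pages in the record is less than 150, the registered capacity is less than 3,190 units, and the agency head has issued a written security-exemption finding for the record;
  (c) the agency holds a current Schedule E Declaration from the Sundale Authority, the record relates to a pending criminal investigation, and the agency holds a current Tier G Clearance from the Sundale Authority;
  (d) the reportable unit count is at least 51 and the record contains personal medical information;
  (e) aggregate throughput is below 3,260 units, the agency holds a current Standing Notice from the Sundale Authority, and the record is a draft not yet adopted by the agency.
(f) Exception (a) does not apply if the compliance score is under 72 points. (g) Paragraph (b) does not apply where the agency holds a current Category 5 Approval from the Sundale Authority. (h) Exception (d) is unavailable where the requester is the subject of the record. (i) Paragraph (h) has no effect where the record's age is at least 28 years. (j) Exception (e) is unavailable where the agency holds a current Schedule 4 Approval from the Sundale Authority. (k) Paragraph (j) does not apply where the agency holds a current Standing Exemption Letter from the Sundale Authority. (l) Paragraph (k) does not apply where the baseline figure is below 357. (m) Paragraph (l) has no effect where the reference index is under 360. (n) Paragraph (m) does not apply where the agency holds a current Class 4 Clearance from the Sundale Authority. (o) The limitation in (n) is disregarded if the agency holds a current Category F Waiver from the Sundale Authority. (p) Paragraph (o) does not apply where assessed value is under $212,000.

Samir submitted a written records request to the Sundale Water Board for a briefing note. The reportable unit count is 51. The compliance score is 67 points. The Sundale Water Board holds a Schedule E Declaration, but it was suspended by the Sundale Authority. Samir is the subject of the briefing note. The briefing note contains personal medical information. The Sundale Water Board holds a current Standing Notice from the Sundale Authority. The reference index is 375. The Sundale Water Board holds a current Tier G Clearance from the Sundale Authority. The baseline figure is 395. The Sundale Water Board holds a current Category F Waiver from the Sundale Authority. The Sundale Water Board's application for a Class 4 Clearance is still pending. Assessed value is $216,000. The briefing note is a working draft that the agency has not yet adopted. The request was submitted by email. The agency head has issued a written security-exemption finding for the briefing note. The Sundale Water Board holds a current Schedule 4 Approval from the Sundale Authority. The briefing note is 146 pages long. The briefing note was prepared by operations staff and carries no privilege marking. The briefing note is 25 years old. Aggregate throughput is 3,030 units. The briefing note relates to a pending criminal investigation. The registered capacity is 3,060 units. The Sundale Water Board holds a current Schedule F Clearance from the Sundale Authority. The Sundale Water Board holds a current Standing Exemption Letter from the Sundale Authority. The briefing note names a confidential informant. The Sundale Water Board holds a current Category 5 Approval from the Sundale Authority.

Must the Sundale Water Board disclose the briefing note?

No — exception (e) applies; the Sundale Water Board is not required to disclose the briefing note.

Exception (a) requires that the record is subject to attorney-client privilege; but the briefing note carries no privilege marking, so (a) is unavailable.
All of (b)'s requirements are met (the number of pages in the record is 146, less than the 150 limit; the registered capacity is 3,060 units, less than the 3,190 units limit; a written security-exemption finding has been issued). However, paragraph (g) must be considered: (g) is engaged — a current Category 5 Approval is held. Exception (b) does not apply.
Exception (c) does not apply: there is no Schedule E Declaration in force.
Exception (d) is satisfied on its face — the reportable unit count is 51, meeting the 51 threshold; the briefing note contains personal medical information. But applying paragraphs (h)–(i): (h) applies — Samir is the subject of the briefing note. (i) is not triggered (the record's age is 25 years, short of 28 years), so (h) stands. So (d) is unavailable.
Exception (e) is satisfied on its face — aggregate throughput is 3,030 units, below the 3,260 units limit; a current Standing Notice is held; the briefing note is an unadopted draft. As to paragraphs (j)–(p): (j) would limit (e) — a current Schedule 4 Approval is held — but (k) sets (j) aside: (k) operates against (j): a current Standing Exemption Letter is held. (l), which would lift (k), is not triggered — the baseline figure is 395, not below 357. (e) remains available.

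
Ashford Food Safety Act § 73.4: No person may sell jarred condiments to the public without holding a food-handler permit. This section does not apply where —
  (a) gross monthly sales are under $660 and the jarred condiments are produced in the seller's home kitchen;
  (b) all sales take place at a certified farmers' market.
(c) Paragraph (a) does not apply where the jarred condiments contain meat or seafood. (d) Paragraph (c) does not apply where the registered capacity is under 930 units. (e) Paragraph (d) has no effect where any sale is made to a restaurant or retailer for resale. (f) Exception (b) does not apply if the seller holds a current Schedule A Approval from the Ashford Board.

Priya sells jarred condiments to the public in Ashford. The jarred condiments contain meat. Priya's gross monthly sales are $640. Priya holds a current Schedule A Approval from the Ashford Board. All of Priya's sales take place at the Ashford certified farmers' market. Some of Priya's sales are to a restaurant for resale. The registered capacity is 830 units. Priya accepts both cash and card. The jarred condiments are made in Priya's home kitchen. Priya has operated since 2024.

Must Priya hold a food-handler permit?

Yes — Priya must hold a food-handler permit.

All of (a)'s requirements are met (gross monthly sales are $640, under the $660 limit; the jarred condiments are home-kitchen produced). Turning to paragraphs (c)–(e): (c) operates against (a): the jarred condiments contain meat. (d) would limit (c) — the registered capacity is 830 units, under the 930 units limit — but (e) sets (d) aside: (e) operates against (d): some sales are to a restaurant for resale. So (a) is unavailable.
Exception (b): all sales are at a certified farmers' market — every condition holds. But: (f) operates against (b): a current Schedule A Approval is held. (b) is therefore removed.
None of the exceptions is available; § 73.4 applies in full.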